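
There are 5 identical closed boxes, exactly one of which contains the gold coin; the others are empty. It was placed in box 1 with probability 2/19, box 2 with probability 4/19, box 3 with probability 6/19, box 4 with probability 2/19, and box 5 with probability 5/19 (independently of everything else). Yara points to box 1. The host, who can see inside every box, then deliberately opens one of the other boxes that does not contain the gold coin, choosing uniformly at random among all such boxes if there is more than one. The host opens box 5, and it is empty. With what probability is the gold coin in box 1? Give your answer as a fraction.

1/9

Condition on the true location of the gold coin.
If it is in box 1 (prior 2/19): the host has 4 equally likely choices, so probability 1/4; weight (2/19)·(1/4) = 1/38.
If it is in box 2 (prior 4/19): the host has 3 equally likely choices, so probability 1/3; weight (4/19)·(1/3) = 4/57.
If it is in box 3 (prior 6/19): the host has 3 equally likely choices, so probability 1/3; weight (6/19)·(1/3) = 2/19.
If it is in box 4 (prior 2/19): the host has 3 equally likely choices, so probability 1/3; weight (2/19)·(1/3) = 2/57.
If it is in box 5 (prior 5/19): the host opened box 5, so this case is ruled out; weight (5/19)·0 = 0.
The weights sum to 9/38.
So P(the gold coin in box 1 | the host opened box 5) = (1/38) / (9/38) = 1/9.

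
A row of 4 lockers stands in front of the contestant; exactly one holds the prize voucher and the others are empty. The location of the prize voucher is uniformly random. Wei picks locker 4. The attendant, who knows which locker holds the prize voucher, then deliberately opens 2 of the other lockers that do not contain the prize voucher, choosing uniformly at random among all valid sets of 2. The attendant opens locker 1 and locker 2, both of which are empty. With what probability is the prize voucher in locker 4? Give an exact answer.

Consider each possible location of the prize voucher in turn.
If it is in either of lockers 1 and 2 (prior 1/4 each): that locker was opened and seen not to hold the prize — ruled out; weight (1/4)·0 = 0 each.
If it is in locker 3 (prior 1/4): the attendant has no choice, probability 1; weight (1/4)·1 = 1/4.
If it is in locker 4 (prior 1/4): the attendant has 3 equally likely choices, so probability 1/3; weight (1/4)·(1/3) = 1/12.
The weights sum to 1/3.
So P(the prize voucher in locker 4 | the attendant opened locker 1 and locker 2) = (1/12) / (1/3) = 1/4.

1/4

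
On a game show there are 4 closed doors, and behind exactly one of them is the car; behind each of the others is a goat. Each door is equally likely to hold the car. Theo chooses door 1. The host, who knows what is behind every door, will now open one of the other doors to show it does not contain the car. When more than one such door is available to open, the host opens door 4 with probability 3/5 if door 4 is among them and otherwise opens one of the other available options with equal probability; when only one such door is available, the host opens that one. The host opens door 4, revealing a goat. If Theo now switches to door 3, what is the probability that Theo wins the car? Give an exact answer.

Apply Bayes' rule, conditioning on where the car actually is.
If it is behind any of doors 1, 2, and 3 (prior 1/4 each): door 4 is available, opened with probability 3/5; weight (1/4)·(3/5) = 3/20 each.
If it is behind door 4 (prior 1/4): the host opened door 4, so this case is ruled out; weight (1/4)·0 = 0.
The weights sum to 9/20.
So P(the car behind door 3 | the host opened door 4) = (3/20) / (9/20) = 1/3.

1/3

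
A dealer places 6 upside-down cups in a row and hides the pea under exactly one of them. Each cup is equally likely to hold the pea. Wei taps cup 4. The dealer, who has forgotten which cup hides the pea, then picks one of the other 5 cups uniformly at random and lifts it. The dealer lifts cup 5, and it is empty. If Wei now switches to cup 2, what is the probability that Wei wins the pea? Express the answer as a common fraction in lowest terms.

Condition on the true location of the pea.
If it is under any of cups 1, 2, 3, 4, and 6 (prior 1/6 each): the dealer picks cup 5 with probability 1/5 regardless, and it is not the prize; weight (1/6)·(1/5) = 1/30 each.
If it is under cup 5 (prior 1/6): the dealer opened cup 5, so this case is ruled out; weight (1/6)·0 = 0.
The weights sum to 1/6.
So P(the pea under cup 2 | the dealer opened cup 5) = (1/30) / (1/6) = 1/5.

1/5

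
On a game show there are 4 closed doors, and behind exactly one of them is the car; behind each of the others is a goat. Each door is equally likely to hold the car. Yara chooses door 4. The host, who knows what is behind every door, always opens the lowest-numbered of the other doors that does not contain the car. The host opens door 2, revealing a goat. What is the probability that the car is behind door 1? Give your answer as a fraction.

Apply Bayes' rule, conditioning on where the car actually is.
If it is behind door 1 (prior 1/4): door 2 is the lowest-numbered option available, probability 1; weight (1/4)·1 = 1/4.
If it is behind door 2 (prior 1/4): the host opened door 2, so this case is ruled out; weight (1/4)·0 = 0.
If it is behind either of doors 3 and 4 (prior 1/4 each): the host would have opened door 1 instead, probability 0; weight (1/4)·0 = 0 each.
The weights sum to 1/4.
So P(the car behind door 1 | the host opened door 2) = (1/4) / (1/4) = 1.

1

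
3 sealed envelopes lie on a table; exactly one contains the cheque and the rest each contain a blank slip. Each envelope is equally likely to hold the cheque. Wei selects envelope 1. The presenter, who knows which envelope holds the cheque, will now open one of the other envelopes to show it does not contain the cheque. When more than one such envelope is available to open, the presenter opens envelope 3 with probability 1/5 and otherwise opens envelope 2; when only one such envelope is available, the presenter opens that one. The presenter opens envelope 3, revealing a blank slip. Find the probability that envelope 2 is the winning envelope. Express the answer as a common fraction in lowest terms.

5/6

Condition on the true location of the cheque.
If it is in envelope 1 (prior 1/3): envelope 3 is available, opened with probability 1/5; weight (1/3)·(1/5) = 1/15.
If it is in envelope 2 (prior 1/3): only envelope 3 is available, probability 1; weight (1/3)·1 = 1/3.
If it is in envelope 3 (prior 1/3): the presenter opened envelope 3, so this case is ruled out; weight (1/3)·0 = 0.
The weights sum to 2/5.
So P(the cheque in envelope 2 | the presenter opened envelope 3) = (1/3) / (2/5) = 5/6.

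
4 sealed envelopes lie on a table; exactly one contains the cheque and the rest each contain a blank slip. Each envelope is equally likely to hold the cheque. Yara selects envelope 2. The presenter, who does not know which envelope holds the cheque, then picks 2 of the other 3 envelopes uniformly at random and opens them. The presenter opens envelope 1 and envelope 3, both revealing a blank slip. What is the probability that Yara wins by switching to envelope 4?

Condition on the true location of the cheque.
If it is in either of envelopes 1 and 3 (prior 1/4 each): that envelope was opened and seen not to hold the prize — ruled out; weight (1/4)·0 = 0 each.
If it is in either of envelopes 2 and 4 (prior 1/4 each): the presenter picks exactly this set with probability 1/3 regardless, and none is the prize; weight (1/4)·(1/3) = 1/12 each.
The weights sum to 1/6.
So P(the cheque in envelope 4 | the presenter opened envelope 1 and envelope 3) = (1/12) / (1/6) = 1/2.

1/2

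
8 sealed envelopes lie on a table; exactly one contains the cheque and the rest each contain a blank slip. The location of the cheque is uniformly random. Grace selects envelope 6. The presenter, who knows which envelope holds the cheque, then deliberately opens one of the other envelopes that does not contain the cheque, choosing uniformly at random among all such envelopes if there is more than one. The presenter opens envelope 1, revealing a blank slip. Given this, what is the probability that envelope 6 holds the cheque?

1/8

Apply Bayes' rule, conditioning on where the cheque actually is.
If it is in envelope 1 (prior 1/8): the presenter opened envelope 1, so this case is ruled out; weight (1/8)·0 = 0.
If it is in any of envelopes 2, 3, 4, 5, 7, and 8 (prior 1/8 each): the presenter has 6 equally likely choices, so probability 1/6; weight (1/8)·(1/6) = 1/48 each.
If it is in envelope 6 (prior 1/8): the presenter has 7 equally likely choices, so probability 1/7; weight (1/8)·(1/7) = 1/56.
The weights sum to 1/7.
So P(the cheque in envelope 6 | the presenter opened envelope 1) = (1/56) / (1/7) = 1/8.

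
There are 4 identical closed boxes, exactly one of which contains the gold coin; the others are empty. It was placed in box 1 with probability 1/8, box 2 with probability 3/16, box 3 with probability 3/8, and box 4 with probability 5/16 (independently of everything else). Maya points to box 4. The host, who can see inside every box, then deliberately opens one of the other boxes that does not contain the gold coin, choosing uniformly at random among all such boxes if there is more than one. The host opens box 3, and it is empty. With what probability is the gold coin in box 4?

Condition on the true location of the gold coin.
If it is in box 1 (prior 1/8): the host has 2 equally likely choices, so probability 1/2; weight (1/8)·(1/2) = 1/16.
If it is in box 2 (prior 3/16): the host has 2 equally likely choices, so probability 1/2; weight (3/16)·(1/2) = 3/32.
If it is in box 3 (prior 3/8): the host opened box 3, so this case is ruled out; weight (3/8)·0 = 0.
If it is in box 4 (prior 5/16): the host has 3 equally likely choices, so probability 1/3; weight (5/16)·(1/3) = 5/48.
The weights sum to 25/96.
So P(the gold coin in box 4 | the host opened box 3) = (5/48) / (25/96) = 2/5.

2/5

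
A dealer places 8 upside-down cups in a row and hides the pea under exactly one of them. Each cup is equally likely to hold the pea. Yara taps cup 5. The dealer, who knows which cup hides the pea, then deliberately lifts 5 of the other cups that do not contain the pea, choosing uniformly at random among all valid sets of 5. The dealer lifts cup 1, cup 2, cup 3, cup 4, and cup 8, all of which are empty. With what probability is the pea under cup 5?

1/8

Apply Bayes' rule, conditioning on where the pea actually is.
If it is under any of cups 1, 2, 3, 4, and 8 (prior 1/8 each): that cup was opened and seen not to hold the prize — ruled out; weight (1/8)·0 = 0 each.
If it is under cup 5 (prior 1/8): the dealer has 21 equally likely choices, so probability 1/21; weight (1/8)·(1/21) = 1/168.
If it is under either of cups 6 and 7 (prior 1/8 each): the dealer has 6 equally likely choices, so probability 1/6; weight (1/8)·(1/6) = 1/48 each.
The weights sum to 1/21.
So P(the pea under cup 5 | the dealer opened cup 1, cup 2, cup 3, cup 4, and cup 8) = (1/168) / (1/21) = 1/8.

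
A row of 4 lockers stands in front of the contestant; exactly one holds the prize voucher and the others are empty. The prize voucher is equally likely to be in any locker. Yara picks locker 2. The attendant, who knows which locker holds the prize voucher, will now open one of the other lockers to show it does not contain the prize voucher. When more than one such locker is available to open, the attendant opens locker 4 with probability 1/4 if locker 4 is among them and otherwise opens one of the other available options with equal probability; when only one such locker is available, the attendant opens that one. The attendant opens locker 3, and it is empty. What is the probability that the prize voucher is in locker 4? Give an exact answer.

4/13

Consider each possible location of the prize voucher in turn.
If it is in locker 1 (prior 1/4): locker 4 is available but not opened, probability 3/4; weight (1/4)·(3/4) = 3/16.
If it is in locker 2 (prior 1/4): locker 4 is available but not opened; locker 3 gets probability (1 − 1/4)/2 = 3/8; weight (1/4)·(3/8) = 3/32.
If it is in locker 3 (prior 1/4): the attendant opened locker 3, so this case is ruled out; weight (1/4)·0 = 0.
If it is in locker 4 (prior 1/4): locker 4 holds the prize so is unavailable; the attendant chooses uniformly among the 2 others, probability 1/2; weight (1/4)·(1/2) = 1/8.
The weights sum to 13/32.
So P(the prize voucher in locker 4 | the attendant opened locker 3) = (1/8) / (13/32) = 4/13.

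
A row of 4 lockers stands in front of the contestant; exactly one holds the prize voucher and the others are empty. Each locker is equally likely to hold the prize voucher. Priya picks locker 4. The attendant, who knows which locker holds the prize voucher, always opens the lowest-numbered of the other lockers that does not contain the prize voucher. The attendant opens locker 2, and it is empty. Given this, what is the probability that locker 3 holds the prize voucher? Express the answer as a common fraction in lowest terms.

0

Condition on the true location of the prize voucher.
If it is in locker 1 (prior 1/4): locker 2 is the lowest-numbered option available, probability 1; weight (1/4)·1 = 1/4.
If it is in locker 2 (prior 1/4): the attendant opened locker 2, so this case is ruled out; weight (1/4)·0 = 0.
If it is in either of lockers 3 and 4 (prior 1/4 each): the attendant would have opened locker 1 instead, probability 0; weight (1/4)·0 = 0 each.
The weights sum to 1/4.
So P(the prize voucher in locker 3 | the attendant opened locker 2) = 0 / (1/4) = 0.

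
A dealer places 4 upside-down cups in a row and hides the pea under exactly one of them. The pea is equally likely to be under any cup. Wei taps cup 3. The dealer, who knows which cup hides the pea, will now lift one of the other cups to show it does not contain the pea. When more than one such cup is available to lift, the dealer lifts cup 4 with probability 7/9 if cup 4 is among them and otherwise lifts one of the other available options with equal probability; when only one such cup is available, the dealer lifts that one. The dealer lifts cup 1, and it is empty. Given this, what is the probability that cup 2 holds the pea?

Apply Bayes' rule, conditioning on where the pea actually is.
If it is under cup 1 (prior 1/4): the dealer opened cup 1, so this case is ruled out; weight (1/4)·0 = 0.
If it is under cup 2 (prior 1/4): cup 4 is available but not opened, probability 2/9; weight (1/4)·(2/9) = 1/18.
If it is under cup 3 (prior 1/4): cup 4 is available but not opened; cup 1 gets probability (1 − 7/9)/2 = 1/9; weight (1/4)·(1/9) = 1/36.
If it is under cup 4 (prior 1/4): cup 4 holds the prize so is unavailable; the dealer chooses uniformly among the 2 others, probability 1/2; weight (1/4)·(1/2) = 1/8.
The weights sum to 5/24.
So P(the pea under cup 2 | the dealer opened cup 1) = (1/18) / (5/24) = 4/15.

4/15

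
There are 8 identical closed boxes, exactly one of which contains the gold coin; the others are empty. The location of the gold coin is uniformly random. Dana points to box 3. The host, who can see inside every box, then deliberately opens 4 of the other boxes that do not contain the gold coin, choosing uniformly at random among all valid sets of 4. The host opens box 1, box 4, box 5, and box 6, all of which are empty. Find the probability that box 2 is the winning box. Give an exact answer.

7/24

Apply Bayes' rule, conditioning on where the gold coin actually is.
If it is in any of boxes 1, 4, 5, and 6 (prior 1/8 each): that box was opened and seen not to hold the prize — ruled out; weight (1/8)·0 = 0 each.
If it is in any of boxes 2, 7, and 8 (prior 1/8 each): the host has 15 equally likely choices, so probability 1/15; weight (1/8)·(1/15) = 1/120 each.
If it is in box 3 (prior 1/8): the host has 35 equally likely choices, so probability 1/35; weight (1/8)·(1/35) = 1/280.
The weights sum to 1/35.
So P(the gold coin in box 2 | the host opened box 1, box 4, box 5, and box 6) = (1/120) / (1/35) = 7/24.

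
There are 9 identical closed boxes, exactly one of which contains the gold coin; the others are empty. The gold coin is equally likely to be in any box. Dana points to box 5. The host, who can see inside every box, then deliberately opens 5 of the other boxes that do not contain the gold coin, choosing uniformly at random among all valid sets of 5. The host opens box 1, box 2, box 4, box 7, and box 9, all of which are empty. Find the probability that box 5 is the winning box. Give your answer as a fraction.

Condition on the true location of the gold coin.
If it is in any of boxes 1, 2, 4, 7, and 9 (prior 1/9 each): that box was opened and seen not to hold the prize — ruled out; weight (1/9)·0 = 0 each.
If it is in any of boxes 3, 6, and 8 (prior 1/9 each): the host has 21 equally likely choices, so probability 1/21; weight (1/9)·(1/21) = 1/189 each.
If it is in box 5 (prior 1/9): the host has 56 equally likely choices, so probability 1/56; weight (1/9)·(1/56) = 1/504.
The weights sum to 1/56.
So P(the gold coin in box 5 | the host opened box 1, box 2, box 4, box 7, and box 9) = (1/504) / (1/56) = 1/9.

1/9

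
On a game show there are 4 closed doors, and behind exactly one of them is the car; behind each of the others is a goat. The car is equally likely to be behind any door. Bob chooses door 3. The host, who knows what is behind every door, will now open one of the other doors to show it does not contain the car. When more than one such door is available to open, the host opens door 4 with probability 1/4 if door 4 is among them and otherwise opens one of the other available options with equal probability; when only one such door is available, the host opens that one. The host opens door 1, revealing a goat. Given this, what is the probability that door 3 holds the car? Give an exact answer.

Apply Bayes' rule, conditioning on where the car actually is.
If it is behind door 1 (prior 1/4): the host opened door 1, so this case is ruled out; weight (1/4)·0 = 0.
If it is behind door 2 (prior 1/4): door 4 is available but not opened, probability 3/4; weight (1/4)·(3/4) = 3/16.
If it is behind door 3 (prior 1/4): door 4 is available but not opened; door 1 gets probability (1 − 1/4)/2 = 3/8; weight (1/4)·(3/8) = 3/32.
If it is behind door 4 (prior 1/4): door 4 holds the prize so is unavailable; the host chooses uniformly among the 2 others, probability 1/2; weight (1/4)·(1/2) = 1/8.
The weights sum to 13/32.
So P(the car behind door 3 | the host opened door 1) = (3/32) / (13/32) = 3/13.

3/13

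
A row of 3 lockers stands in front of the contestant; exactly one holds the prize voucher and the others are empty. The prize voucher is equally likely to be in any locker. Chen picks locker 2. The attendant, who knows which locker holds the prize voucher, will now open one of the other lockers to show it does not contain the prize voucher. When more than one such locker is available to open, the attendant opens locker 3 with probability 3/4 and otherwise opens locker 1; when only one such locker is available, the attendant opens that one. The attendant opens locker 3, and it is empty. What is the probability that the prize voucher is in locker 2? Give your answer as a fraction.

3/7

Apply Bayes' rule, conditioning on where the prize voucher actually is.
If it is in locker 1 (prior 1/3): only locker 3 is available, probability 1; weight (1/3)·1 = 1/3.
If it is in locker 2 (prior 1/3): locker 3 is available, opened with probability 3/4; weight (1/3)·(3/4) = 1/4.
If it is in locker 3 (prior 1/3): the attendant opened locker 3, so this case is ruled out; weight (1/3)·0 = 0.
The weights sum to 7/12.
So P(the prize voucher in locker 2 | the attendant opened locker 3) = (1/4) / (7/12) = 3/7.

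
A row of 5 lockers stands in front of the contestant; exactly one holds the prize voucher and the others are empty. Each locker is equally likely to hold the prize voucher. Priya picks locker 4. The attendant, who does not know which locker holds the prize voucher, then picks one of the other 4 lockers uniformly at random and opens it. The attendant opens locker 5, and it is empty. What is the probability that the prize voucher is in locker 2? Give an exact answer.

Consider each possible location of the prize voucher in turn.
If it is in any of lockers 1, 2, 3, and 4 (prior 1/5 each): the attendant picks locker 5 with probability 1/4 regardless, and it is not the prize; weight (1/5)·(1/4) = 1/20 each.
If it is in locker 5 (prior 1/5): the attendant opened locker 5, so this case is ruled out; weight (1/5)·0 = 0.
The weights sum to 1/5.
So P(the prize voucher in locker 2 | the attendant opened locker 5) = (1/20) / (1/5) = 1/4.

1/4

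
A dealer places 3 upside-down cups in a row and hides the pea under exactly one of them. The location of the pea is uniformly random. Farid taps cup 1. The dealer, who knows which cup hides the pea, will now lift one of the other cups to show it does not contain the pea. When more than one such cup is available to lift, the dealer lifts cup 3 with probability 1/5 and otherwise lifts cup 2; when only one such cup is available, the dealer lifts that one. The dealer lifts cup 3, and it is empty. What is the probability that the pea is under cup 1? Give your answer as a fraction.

1/6

Consider each possible location of the pea in turn.
If it is under cup 1 (prior 1/3): cup 3 is available, opened with probability 1/5; weight (1/3)·(1/5) = 1/15.
If it is under cup 2 (prior 1/3): only cup 3 is available, probability 1; weight (1/3)·1 = 1/3.
If it is under cup 3 (prior 1/3): the dealer opened cup 3, so this case is ruled out; weight (1/3)·0 = 0.
The weights sum to 2/5.
So P(the pea under cup 1 | the dealer opened cup 3) = (1/15) / (2/5) = 1/6.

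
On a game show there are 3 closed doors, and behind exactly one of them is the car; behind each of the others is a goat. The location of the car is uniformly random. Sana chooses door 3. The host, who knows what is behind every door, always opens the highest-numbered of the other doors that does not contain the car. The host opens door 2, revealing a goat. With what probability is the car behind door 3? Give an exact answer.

Condition on the true location of the car.
If it is behind either of doors 1 and 3 (prior 1/3 each): door 2 is the highest-numbered option available, probability 1; weight (1/3)·1 = 1/3 each.
If it is behind door 2 (prior 1/3): the host opened door 2, so this case is ruled out; weight (1/3)·0 = 0.
The weights sum to 2/3.
So P(the car behind door 3 | the host opened door 2) = (1/3) / (2/3) = 1/2.

1/2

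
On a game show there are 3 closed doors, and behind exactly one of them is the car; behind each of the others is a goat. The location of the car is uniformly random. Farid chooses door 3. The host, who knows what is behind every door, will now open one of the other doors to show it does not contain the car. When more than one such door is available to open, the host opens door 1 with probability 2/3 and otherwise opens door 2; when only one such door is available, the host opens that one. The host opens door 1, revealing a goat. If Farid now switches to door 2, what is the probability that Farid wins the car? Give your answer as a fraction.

Consider each possible location of the car in turn.
If it is behind door 1 (prior 1/3): the host opened door 1, so this case is ruled out; weight (1/3)·0 = 0.
If it is behind door 2 (prior 1/3): only door 1 is available, probability 1; weight (1/3)·1 = 1/3.
If it is behind door 3 (prior 1/3): door 1 is available, opened with probability 2/3; weight (1/3)·(2/3) = 2/9.
The weights sum to 5/9.
So P(the car behind door 2 | the host opened door 1) = (1/3) / (5/9) = 3/5.

3/5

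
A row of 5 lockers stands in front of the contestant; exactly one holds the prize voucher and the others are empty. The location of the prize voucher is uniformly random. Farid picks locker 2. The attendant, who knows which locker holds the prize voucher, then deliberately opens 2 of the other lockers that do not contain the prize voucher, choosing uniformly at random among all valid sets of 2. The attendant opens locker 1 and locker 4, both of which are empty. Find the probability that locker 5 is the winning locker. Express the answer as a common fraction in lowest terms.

Condition on the true location of the prize voucher.
If it is in either of lockers 1 and 4 (prior 1/5 each): that locker was opened and seen not to hold the prize — ruled out; weight (1/5)·0 = 0 each.
If it is in locker 2 (prior 1/5): the attendant has 6 equally likely choices, so probability 1/6; weight (1/5)·(1/6) = 1/30.
If it is in either of lockers 3 and 5 (prior 1/5 each): the attendant has 3 equally likely choices, so probability 1/3; weight (1/5)·(1/3) = 1/15 each.
The weights sum to 1/6.
So P(the prize voucher in locker 5 | the attendant opened locker 1 and locker 4) = (1/15) / (1/6) = 2/5.

2/5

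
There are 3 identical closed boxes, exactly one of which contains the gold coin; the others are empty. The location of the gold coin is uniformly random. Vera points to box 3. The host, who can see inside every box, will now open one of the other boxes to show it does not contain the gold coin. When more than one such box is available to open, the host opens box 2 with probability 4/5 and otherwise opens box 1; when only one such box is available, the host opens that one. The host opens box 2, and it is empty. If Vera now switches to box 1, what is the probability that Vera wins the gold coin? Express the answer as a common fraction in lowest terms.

Condition on the true location of the gold coin.
If it is in box 1 (prior 1/3): only box 2 is available, probability 1; weight (1/3)·1 = 1/3.
If it is in box 2 (prior 1/3): the host opened box 2, so this case is ruled out; weight (1/3)·0 = 0.
If it is in box 3 (prior 1/3): box 2 is available, opened with probability 4/5; weight (1/3)·(4/5) = 4/15.
The weights sum to 3/5.
So P(the gold coin in box 1 | the host opened box 2) = (1/3) / (3/5) = 5/9.

5/9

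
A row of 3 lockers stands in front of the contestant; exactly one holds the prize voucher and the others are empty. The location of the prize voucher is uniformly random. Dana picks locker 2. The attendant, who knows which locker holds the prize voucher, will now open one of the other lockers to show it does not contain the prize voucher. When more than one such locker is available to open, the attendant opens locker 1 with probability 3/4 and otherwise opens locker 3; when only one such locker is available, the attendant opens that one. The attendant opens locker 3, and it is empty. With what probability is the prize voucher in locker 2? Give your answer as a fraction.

1/5

Consider each possible location of the prize voucher in turn.
If it is in locker 1 (prior 1/3): only locker 3 is available, probability 1; weight (1/3)·1 = 1/3.
If it is in locker 2 (prior 1/3): locker 1 is available but not opened, probability 1/4; weight (1/3)·(1/4) = 1/12.
If it is in locker 3 (prior 1/3): the attendant opened locker 3, so this case is ruled out; weight (1/3)·0 = 0.
The weights sum to 5/12.
So P(the prize voucher in locker 2 | the attendant opened locker 3) = (1/12) / (5/12) = 1/5.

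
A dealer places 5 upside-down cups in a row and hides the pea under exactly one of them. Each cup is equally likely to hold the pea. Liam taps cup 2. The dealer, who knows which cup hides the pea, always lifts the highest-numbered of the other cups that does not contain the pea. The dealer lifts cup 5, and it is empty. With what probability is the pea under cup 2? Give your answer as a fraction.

Consider each possible location of the pea in turn.
If it is under any of cups 1, 2, 3, and 4 (prior 1/5 each): cup 5 is the highest-numbered option available, probability 1; weight (1/5)·1 = 1/5 each.
If it is under cup 5 (prior 1/5): the dealer opened cup 5, so this case is ruled out; weight (1/5)·0 = 0.
The weights sum to 4/5.
So P(the pea under cup 2 | the dealer opened cup 5) = (1/5) / (4/5) = 1/4.

1/4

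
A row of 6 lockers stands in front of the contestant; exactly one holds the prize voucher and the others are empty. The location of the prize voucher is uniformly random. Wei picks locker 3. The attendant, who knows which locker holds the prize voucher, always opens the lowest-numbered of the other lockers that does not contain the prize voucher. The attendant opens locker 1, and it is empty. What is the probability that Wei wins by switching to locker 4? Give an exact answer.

Consider each possible location of the prize voucher in turn.
If it is in locker 1 (prior 1/6): the attendant opened locker 1, so this case is ruled out; weight (1/6)·0 = 0.
If it is in any of lockers 2, 3, 4, 5, and 6 (prior 1/6 each): locker 1 is the lowest-numbered option available, probability 1; weight (1/6)·1 = 1/6 each.
The weights sum to 5/6.
So P(the prize voucher in locker 4 | the attendant opened locker 1) = (1/6) / (5/6) = 1/5.

1/5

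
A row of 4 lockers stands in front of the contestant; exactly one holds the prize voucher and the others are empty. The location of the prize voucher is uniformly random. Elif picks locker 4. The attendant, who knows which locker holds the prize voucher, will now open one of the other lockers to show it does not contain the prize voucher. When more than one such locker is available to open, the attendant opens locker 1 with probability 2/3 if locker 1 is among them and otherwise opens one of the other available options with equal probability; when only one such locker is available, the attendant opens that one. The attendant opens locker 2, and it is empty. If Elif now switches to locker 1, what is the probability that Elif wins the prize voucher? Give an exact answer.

1/2

Consider each possible location of the prize voucher in turn.
If it is in locker 1 (prior 1/4): locker 1 holds the prize so is unavailable; the attendant chooses uniformly among the 2 others, probability 1/2; weight (1/4)·(1/2) = 1/8.
If it is in locker 2 (prior 1/4): the attendant opened locker 2, so this case is ruled out; weight (1/4)·0 = 0.
If it is in locker 3 (prior 1/4): locker 1 is available but not opened, probability 1/3; weight (1/4)·(1/3) = 1/12.
If it is in locker 4 (prior 1/4): locker 1 is available but not opened; locker 2 gets probability (1 − 2/3)/2 = 1/6; weight (1/4)·(1/6) = 1/24.
The weights sum to 1/4.
So P(the prize voucher in locker 1 | the attendant opened locker 2) = (1/8) / (1/4) = 1/2.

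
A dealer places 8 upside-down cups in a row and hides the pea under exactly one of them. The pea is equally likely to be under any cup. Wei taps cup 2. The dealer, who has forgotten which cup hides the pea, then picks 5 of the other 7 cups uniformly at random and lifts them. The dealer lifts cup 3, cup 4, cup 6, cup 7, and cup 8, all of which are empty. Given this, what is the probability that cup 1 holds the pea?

1/3

Consider each possible location of the pea in turn.
If it is under any of cups 1, 2, and 5 (prior 1/8 each): the dealer picks exactly this set with probability 1/21 regardless, and none is the prize; weight (1/8)·(1/21) = 1/168 each.
If it is under any of cups 3, 4, 6, 7, and 8 (prior 1/8 each): that cup was opened and seen not to hold the prize — ruled out; weight (1/8)·0 = 0 each.
The weights sum to 1/56.
So P(the pea under cup 1 | the dealer opened cup 3, cup 4, cup 6, cup 7, and cup 8) = (1/168) / (1/56) = 1/3.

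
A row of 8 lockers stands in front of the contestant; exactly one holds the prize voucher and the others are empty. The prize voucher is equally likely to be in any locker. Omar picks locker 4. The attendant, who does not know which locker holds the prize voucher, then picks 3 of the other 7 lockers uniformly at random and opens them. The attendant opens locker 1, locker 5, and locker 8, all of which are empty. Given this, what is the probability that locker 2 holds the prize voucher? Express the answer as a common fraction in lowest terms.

1/5

Condition on the true location of the prize voucher.
If it is in any of lockers 1, 5, and 8 (prior 1/8 each): that locker was opened and seen not to hold the prize — ruled out; weight (1/8)·0 = 0 each.
If it is in any of lockers 2, 3, 4, 6, and 7 (prior 1/8 each): the attendant picks exactly this set with probability 1/35 regardless, and none is the prize; weight (1/8)·(1/35) = 1/280 each.
The weights sum to 1/56.
So P(the prize voucher in locker 2 | the attendant opened locker 1, locker 5, and locker 8) = (1/280) / (1/56) = 1/5.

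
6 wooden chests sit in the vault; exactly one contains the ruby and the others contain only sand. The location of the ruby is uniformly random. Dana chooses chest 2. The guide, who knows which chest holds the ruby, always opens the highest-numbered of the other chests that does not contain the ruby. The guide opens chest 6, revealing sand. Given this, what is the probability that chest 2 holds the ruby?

1/5

Consider each possible location of the ruby in turn.
If it is in any of chests 1, 2, 3, 4, and 5 (prior 1/6 each): chest 6 is the highest-numbered option available, probability 1; weight (1/6)·1 = 1/6 each.
If it is in chest 6 (prior 1/6): the guide opened chest 6, so this case is ruled out; weight (1/6)·0 = 0.
The weights sum to 5/6.
So P(the ruby in chest 2 | the guide opened chest 6) = (1/6) / (5/6) = 1/5.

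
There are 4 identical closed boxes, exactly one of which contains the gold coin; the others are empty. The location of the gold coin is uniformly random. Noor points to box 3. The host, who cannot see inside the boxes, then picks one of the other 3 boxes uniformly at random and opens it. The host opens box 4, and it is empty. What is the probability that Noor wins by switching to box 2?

1/3

Condition on the true location of the gold coin.
If it is in any of boxes 1, 2, and 3 (prior 1/4 each): the host picks box 4 with probability 1/3 regardless, and it is not the prize; weight (1/4)·(1/3) = 1/12 each.
If it is in box 4 (prior 1/4): the host opened box 4, so this case is ruled out; weight (1/4)·0 = 0.
The weights sum to 1/4.
So P(the gold coin in box 2 | the host opened box 4) = (1/12) / (1/4) = 1/3.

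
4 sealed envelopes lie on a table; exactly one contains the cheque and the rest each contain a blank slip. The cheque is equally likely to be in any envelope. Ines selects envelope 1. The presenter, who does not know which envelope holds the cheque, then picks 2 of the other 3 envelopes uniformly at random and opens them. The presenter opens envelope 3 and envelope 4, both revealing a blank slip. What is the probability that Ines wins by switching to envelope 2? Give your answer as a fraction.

Condition on the true location of the cheque.
If it is in either of envelopes 1 and 2 (prior 1/4 each): the presenter picks exactly this set with probability 1/3 regardless, and none is the prize; weight (1/4)·(1/3) = 1/12 each.
If it is in either of envelopes 3 and 4 (prior 1/4 each): that envelope was opened and seen not to hold the prize — ruled out; weight (1/4)·0 = 0 each.
The weights sum to 1/6.
So P(the cheque in envelope 2 | the presenter opened envelope 3 and envelope 4) = (1/12) / (1/6) = 1/2.

1/2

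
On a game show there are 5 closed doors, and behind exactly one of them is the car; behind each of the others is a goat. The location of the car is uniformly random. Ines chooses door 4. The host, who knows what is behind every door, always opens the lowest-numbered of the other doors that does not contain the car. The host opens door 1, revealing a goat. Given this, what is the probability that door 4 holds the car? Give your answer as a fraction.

1/4

Condition on the true location of the car.
If it is behind door 1 (prior 1/5): the host opened door 1, so this case is ruled out; weight (1/5)·0 = 0.
If it is behind any of doors 2, 3, 4, and 5 (prior 1/5 each): door 1 is the lowest-numbered option available, probability 1; weight (1/5)·1 = 1/5 each.
The weights sum to 4/5.
So P(the car behind door 4 | the host opened door 1) = (1/5) / (4/5) = 1/4.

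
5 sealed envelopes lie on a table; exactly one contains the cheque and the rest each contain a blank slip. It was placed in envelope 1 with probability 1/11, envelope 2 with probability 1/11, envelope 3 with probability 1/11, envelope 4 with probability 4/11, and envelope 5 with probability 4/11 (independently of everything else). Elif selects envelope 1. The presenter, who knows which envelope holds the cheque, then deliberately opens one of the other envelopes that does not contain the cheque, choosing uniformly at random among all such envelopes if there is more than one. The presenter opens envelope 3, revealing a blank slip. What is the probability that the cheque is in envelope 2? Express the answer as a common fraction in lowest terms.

4/39

Apply Bayes' rule, conditioning on where the cheque actually is.
If it is in envelope 1 (prior 1/11): the presenter has 4 equally likely choices, so probability 1/4; weight (1/11)·(1/4) = 1/44.
If it is in envelope 2 (prior 1/11): the presenter has 3 equally likely choices, so probability 1/3; weight (1/11)·(1/3) = 1/33.
If it is in envelope 3 (prior 1/11): the presenter opened envelope 3, so this case is ruled out; weight (1/11)·0 = 0.
If it is in either of envelopes 4 and 5 (prior 4/11 each): the presenter has 3 equally likely choices, so probability 1/3; weight (4/11)·(1/3) = 4/33 each.
The weights sum to 13/44.
So P(the cheque in envelope 2 | the presenter opened envelope 3) = (1/33) / (13/44) = 4/39.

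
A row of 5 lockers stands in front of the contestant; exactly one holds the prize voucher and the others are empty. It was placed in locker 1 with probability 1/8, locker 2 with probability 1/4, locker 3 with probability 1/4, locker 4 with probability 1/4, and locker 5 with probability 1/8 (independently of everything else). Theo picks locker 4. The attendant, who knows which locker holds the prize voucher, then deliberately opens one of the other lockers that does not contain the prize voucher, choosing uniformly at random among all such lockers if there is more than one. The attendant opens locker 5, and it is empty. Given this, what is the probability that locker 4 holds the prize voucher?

3/13

Condition on the true location of the prize voucher.
If it is in locker 1 (prior 1/8): the attendant has 3 equally likely choices, so probability 1/3; weight (1/8)·(1/3) = 1/24.
If it is in either of lockers 2 and 3 (prior 1/4 each): the attendant has 3 equally likely choices, so probability 1/3; weight (1/4)·(1/3) = 1/12 each.
If it is in locker 4 (prior 1/4): the attendant has 4 equally likely choices, so probability 1/4; weight (1/4)·(1/4) = 1/16.
If it is in locker 5 (prior 1/8): the attendant opened locker 5, so this case is ruled out; weight (1/8)·0 = 0.
The weights sum to 13/48.
So P(the prize voucher in locker 4 | the attendant opened locker 5) = (1/16) / (13/48) = 3/13.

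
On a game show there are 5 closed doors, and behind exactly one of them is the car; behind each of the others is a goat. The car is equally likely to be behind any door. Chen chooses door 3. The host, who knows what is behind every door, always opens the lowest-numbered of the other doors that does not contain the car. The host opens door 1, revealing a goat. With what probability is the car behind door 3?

Consider each possible location of the car in turn.
If it is behind door 1 (prior 1/5): the host opened door 1, so this case is ruled out; weight (1/5)·0 = 0.
If it is behind any of doors 2, 3, 4, and 5 (prior 1/5 each): door 1 is the lowest-numbered option available, probability 1; weight (1/5)·1 = 1/5 each.
The weights sum to 4/5.
So P(the car behind door 3 | the host opened door 1) = (1/5) / (4/5) = 1/4.

1/4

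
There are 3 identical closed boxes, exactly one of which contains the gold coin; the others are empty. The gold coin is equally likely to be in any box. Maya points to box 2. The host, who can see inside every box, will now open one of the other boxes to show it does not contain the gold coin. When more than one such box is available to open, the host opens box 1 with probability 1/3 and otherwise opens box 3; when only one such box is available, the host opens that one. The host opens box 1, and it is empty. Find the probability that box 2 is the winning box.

Condition on the true location of the gold coin.
If it is in box 1 (prior 1/3): the host opened box 1, so this case is ruled out; weight (1/3)·0 = 0.
If it is in box 2 (prior 1/3): box 1 is available, opened with probability 1/3; weight (1/3)·(1/3) = 1/9.
If it is in box 3 (prior 1/3): only box 1 is available, probability 1; weight (1/3)·1 = 1/3.
The weights sum to 4/9.
So P(the gold coin in box 2 | the host opened box 1) = (1/9) / (4/9) = 1/4.

1/4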